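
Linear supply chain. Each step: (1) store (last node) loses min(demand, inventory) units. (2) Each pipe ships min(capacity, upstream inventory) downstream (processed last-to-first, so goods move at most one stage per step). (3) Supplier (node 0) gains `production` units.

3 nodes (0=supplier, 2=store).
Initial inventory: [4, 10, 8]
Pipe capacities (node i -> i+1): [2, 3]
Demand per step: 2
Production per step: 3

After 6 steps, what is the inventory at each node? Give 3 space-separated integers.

Step 1: demand=2,sold=2 ship[1->2]=3 ship[0->1]=2 prod=3 -> inv=[5 9 9]
Step 2: demand=2,sold=2 ship[1->2]=3 ship[0->1]=2 prod=3 -> inv=[6 8 10]
Step 3: demand=2,sold=2 ship[1->2]=3 ship[0->1]=2 prod=3 -> inv=[7 7 11]
Step 4: demand=2,sold=2 ship[1->2]=3 ship[0->1]=2 prod=3 -> inv=[8 6 12]
Step 5: demand=2,sold=2 ship[1->2]=3 ship[0->1]=2 prod=3 -> inv=[9 5 13]
Step 6: demand=2,sold=2 ship[1->2]=3 ship[0->1]=2 prod=3 -> inv=[10 4 14]

10 4 14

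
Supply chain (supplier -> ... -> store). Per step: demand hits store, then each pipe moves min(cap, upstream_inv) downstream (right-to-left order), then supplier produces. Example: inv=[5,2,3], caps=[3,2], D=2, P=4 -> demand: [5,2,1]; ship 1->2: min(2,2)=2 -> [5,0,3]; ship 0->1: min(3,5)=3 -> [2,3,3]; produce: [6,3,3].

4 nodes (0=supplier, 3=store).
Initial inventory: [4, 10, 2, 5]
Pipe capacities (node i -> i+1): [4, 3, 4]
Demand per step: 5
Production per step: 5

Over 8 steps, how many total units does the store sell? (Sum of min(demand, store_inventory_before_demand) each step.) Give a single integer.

Answer: 25

Derivation:
Step 1: sold=5 (running total=5) -> [5 11 3 2]
Step 2: sold=2 (running total=7) -> [6 12 3 3]
Step 3: sold=3 (running total=10) -> [7 13 3 3]
Step 4: sold=3 (running total=13) -> [8 14 3 3]
Step 5: sold=3 (running total=16) -> [9 15 3 3]
Step 6: sold=3 (running total=19) -> [10 16 3 3]
Step 7: sold=3 (running total=22) -> [11 17 3 3]
Step 8: sold=3 (running total=25) -> [12 18 3 3]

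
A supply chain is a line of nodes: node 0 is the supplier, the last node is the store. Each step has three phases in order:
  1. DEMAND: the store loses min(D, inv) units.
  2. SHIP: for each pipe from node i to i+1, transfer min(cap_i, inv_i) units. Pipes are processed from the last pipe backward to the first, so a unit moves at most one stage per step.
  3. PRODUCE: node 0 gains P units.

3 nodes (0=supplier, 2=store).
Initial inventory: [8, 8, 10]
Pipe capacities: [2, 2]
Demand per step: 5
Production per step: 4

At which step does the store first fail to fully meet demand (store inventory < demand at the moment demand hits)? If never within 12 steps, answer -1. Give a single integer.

Step 1: demand=5,sold=5 ship[1->2]=2 ship[0->1]=2 prod=4 -> [10 8 7]
Step 2: demand=5,sold=5 ship[1->2]=2 ship[0->1]=2 prod=4 -> [12 8 4]
Step 3: demand=5,sold=4 ship[1->2]=2 ship[0->1]=2 prod=4 -> [14 8 2]
Step 4: demand=5,sold=2 ship[1->2]=2 ship[0->1]=2 prod=4 -> [16 8 2]
Step 5: demand=5,sold=2 ship[1->2]=2 ship[0->1]=2 prod=4 -> [18 8 2]
Step 6: demand=5,sold=2 ship[1->2]=2 ship[0->1]=2 prod=4 -> [20 8 2]
Step 7: demand=5,sold=2 ship[1->2]=2 ship[0->1]=2 prod=4 -> [22 8 2]
Step 8: demand=5,sold=2 ship[1->2]=2 ship[0->1]=2 prod=4 -> [24 8 2]
Step 9: demand=5,sold=2 ship[1->2]=2 ship[0->1]=2 prod=4 -> [26 8 2]
Step 10: demand=5,sold=2 ship[1->2]=2 ship[0->1]=2 prod=4 -> [28 8 2]
Step 11: demand=5,sold=2 ship[1->2]=2 ship[0->1]=2 prod=4 -> [30 8 2]
Step 12: demand=5,sold=2 ship[1->2]=2 ship[0->1]=2 prod=4 -> [32 8 2]
First stockout at step 3

3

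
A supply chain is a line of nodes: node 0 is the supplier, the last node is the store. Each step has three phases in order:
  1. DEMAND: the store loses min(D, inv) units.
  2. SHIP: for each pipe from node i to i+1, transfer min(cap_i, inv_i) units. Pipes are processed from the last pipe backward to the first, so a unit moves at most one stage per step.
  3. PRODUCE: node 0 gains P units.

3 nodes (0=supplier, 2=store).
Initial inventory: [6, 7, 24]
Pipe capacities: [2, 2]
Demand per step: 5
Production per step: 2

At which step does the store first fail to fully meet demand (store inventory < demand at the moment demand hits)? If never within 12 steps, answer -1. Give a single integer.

Step 1: demand=5,sold=5 ship[1->2]=2 ship[0->1]=2 prod=2 -> [6 7 21]
Step 2: demand=5,sold=5 ship[1->2]=2 ship[0->1]=2 prod=2 -> [6 7 18]
Step 3: demand=5,sold=5 ship[1->2]=2 ship[0->1]=2 prod=2 -> [6 7 15]
Step 4: demand=5,sold=5 ship[1->2]=2 ship[0->1]=2 prod=2 -> [6 7 12]
Step 5: demand=5,sold=5 ship[1->2]=2 ship[0->1]=2 prod=2 -> [6 7 9]
Step 6: demand=5,sold=5 ship[1->2]=2 ship[0->1]=2 prod=2 -> [6 7 6]
Step 7: demand=5,sold=5 ship[1->2]=2 ship[0->1]=2 prod=2 -> [6 7 3]
Step 8: demand=5,sold=3 ship[1->2]=2 ship[0->1]=2 prod=2 -> [6 7 2]
Step 9: demand=5,sold=2 ship[1->2]=2 ship[0->1]=2 prod=2 -> [6 7 2]
Step 10: demand=5,sold=2 ship[1->2]=2 ship[0->1]=2 prod=2 -> [6 7 2]
Step 11: demand=5,sold=2 ship[1->2]=2 ship[0->1]=2 prod=2 -> [6 7 2]
Step 12: demand=5,sold=2 ship[1->2]=2 ship[0->1]=2 prod=2 -> [6 7 2]
First stockout at step 8

8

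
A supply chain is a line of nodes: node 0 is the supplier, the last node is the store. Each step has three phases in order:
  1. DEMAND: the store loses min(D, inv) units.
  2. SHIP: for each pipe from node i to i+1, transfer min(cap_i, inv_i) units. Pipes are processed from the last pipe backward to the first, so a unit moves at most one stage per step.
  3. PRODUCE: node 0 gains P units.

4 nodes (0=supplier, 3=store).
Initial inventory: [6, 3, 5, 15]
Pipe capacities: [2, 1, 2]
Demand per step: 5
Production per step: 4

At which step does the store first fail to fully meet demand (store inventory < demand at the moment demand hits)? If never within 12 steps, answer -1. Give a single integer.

Step 1: demand=5,sold=5 ship[2->3]=2 ship[1->2]=1 ship[0->1]=2 prod=4 -> [8 4 4 12]
Step 2: demand=5,sold=5 ship[2->3]=2 ship[1->2]=1 ship[0->1]=2 prod=4 -> [10 5 3 9]
Step 3: demand=5,sold=5 ship[2->3]=2 ship[1->2]=1 ship[0->1]=2 prod=4 -> [12 6 2 6]
Step 4: demand=5,sold=5 ship[2->3]=2 ship[1->2]=1 ship[0->1]=2 prod=4 -> [14 7 1 3]
Step 5: demand=5,sold=3 ship[2->3]=1 ship[1->2]=1 ship[0->1]=2 prod=4 -> [16 8 1 1]
Step 6: demand=5,sold=1 ship[2->3]=1 ship[1->2]=1 ship[0->1]=2 prod=4 -> [18 9 1 1]
Step 7: demand=5,sold=1 ship[2->3]=1 ship[1->2]=1 ship[0->1]=2 prod=4 -> [20 10 1 1]
Step 8: demand=5,sold=1 ship[2->3]=1 ship[1->2]=1 ship[0->1]=2 prod=4 -> [22 11 1 1]
Step 9: demand=5,sold=1 ship[2->3]=1 ship[1->2]=1 ship[0->1]=2 prod=4 -> [24 12 1 1]
Step 10: demand=5,sold=1 ship[2->3]=1 ship[1->2]=1 ship[0->1]=2 prod=4 -> [26 13 1 1]
Step 11: demand=5,sold=1 ship[2->3]=1 ship[1->2]=1 ship[0->1]=2 prod=4 -> [28 14 1 1]
Step 12: demand=5,sold=1 ship[2->3]=1 ship[1->2]=1 ship[0->1]=2 prod=4 -> [30 15 1 1]
First stockout at step 5

5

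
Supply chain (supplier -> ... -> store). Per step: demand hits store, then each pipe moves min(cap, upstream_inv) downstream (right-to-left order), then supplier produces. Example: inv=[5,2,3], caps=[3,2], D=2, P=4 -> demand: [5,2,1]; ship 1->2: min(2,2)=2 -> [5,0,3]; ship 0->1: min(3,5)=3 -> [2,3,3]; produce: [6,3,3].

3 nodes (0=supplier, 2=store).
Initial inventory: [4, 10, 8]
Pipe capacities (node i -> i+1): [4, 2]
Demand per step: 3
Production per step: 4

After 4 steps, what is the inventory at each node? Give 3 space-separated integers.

Step 1: demand=3,sold=3 ship[1->2]=2 ship[0->1]=4 prod=4 -> inv=[4 12 7]
Step 2: demand=3,sold=3 ship[1->2]=2 ship[0->1]=4 prod=4 -> inv=[4 14 6]
Step 3: demand=3,sold=3 ship[1->2]=2 ship[0->1]=4 prod=4 -> inv=[4 16 5]
Step 4: demand=3,sold=3 ship[1->2]=2 ship[0->1]=4 prod=4 -> inv=[4 18 4]

4 18 4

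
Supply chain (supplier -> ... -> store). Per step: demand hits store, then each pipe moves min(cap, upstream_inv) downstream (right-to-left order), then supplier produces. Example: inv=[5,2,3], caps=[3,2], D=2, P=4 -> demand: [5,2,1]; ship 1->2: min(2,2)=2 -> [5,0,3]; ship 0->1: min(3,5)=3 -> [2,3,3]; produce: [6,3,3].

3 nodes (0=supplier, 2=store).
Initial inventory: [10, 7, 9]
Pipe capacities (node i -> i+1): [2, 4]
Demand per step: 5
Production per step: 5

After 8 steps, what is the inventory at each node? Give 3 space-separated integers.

Step 1: demand=5,sold=5 ship[1->2]=4 ship[0->1]=2 prod=5 -> inv=[13 5 8]
Step 2: demand=5,sold=5 ship[1->2]=4 ship[0->1]=2 prod=5 -> inv=[16 3 7]
Step 3: demand=5,sold=5 ship[1->2]=3 ship[0->1]=2 prod=5 -> inv=[19 2 5]
Step 4: demand=5,sold=5 ship[1->2]=2 ship[0->1]=2 prod=5 -> inv=[22 2 2]
Step 5: demand=5,sold=2 ship[1->2]=2 ship[0->1]=2 prod=5 -> inv=[25 2 2]
Step 6: demand=5,sold=2 ship[1->2]=2 ship[0->1]=2 prod=5 -> inv=[28 2 2]
Step 7: demand=5,sold=2 ship[1->2]=2 ship[0->1]=2 prod=5 -> inv=[31 2 2]
Step 8: demand=5,sold=2 ship[1->2]=2 ship[0->1]=2 prod=5 -> inv=[34 2 2]

34 2 2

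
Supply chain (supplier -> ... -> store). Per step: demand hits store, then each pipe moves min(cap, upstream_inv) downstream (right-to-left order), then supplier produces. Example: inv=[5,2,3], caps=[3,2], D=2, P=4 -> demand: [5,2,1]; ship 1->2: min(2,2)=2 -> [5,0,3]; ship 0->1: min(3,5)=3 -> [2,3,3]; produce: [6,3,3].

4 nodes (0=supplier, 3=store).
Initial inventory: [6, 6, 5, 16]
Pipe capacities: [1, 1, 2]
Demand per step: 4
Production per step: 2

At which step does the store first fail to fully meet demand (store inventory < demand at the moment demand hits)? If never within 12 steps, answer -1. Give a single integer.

Step 1: demand=4,sold=4 ship[2->3]=2 ship[1->2]=1 ship[0->1]=1 prod=2 -> [7 6 4 14]
Step 2: demand=4,sold=4 ship[2->3]=2 ship[1->2]=1 ship[0->1]=1 prod=2 -> [8 6 3 12]
Step 3: demand=4,sold=4 ship[2->3]=2 ship[1->2]=1 ship[0->1]=1 prod=2 -> [9 6 2 10]
Step 4: demand=4,sold=4 ship[2->3]=2 ship[1->2]=1 ship[0->1]=1 prod=2 -> [10 6 1 8]
Step 5: demand=4,sold=4 ship[2->3]=1 ship[1->2]=1 ship[0->1]=1 prod=2 -> [11 6 1 5]
Step 6: demand=4,sold=4 ship[2->3]=1 ship[1->2]=1 ship[0->1]=1 prod=2 -> [12 6 1 2]
Step 7: demand=4,sold=2 ship[2->3]=1 ship[1->2]=1 ship[0->1]=1 prod=2 -> [13 6 1 1]
Step 8: demand=4,sold=1 ship[2->3]=1 ship[1->2]=1 ship[0->1]=1 prod=2 -> [14 6 1 1]
Step 9: demand=4,sold=1 ship[2->3]=1 ship[1->2]=1 ship[0->1]=1 prod=2 -> [15 6 1 1]
Step 10: demand=4,sold=1 ship[2->3]=1 ship[1->2]=1 ship[0->1]=1 prod=2 -> [16 6 1 1]
Step 11: demand=4,sold=1 ship[2->3]=1 ship[1->2]=1 ship[0->1]=1 prod=2 -> [17 6 1 1]
Step 12: demand=4,sold=1 ship[2->3]=1 ship[1->2]=1 ship[0->1]=1 prod=2 -> [18 6 1 1]
First stockout at step 7

7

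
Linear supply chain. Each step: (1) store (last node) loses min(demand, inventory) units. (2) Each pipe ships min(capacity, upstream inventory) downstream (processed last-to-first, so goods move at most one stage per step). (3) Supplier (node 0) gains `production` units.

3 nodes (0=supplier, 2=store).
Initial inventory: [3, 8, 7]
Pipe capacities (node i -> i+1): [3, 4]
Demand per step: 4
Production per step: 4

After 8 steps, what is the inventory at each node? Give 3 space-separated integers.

Step 1: demand=4,sold=4 ship[1->2]=4 ship[0->1]=3 prod=4 -> inv=[4 7 7]
Step 2: demand=4,sold=4 ship[1->2]=4 ship[0->1]=3 prod=4 -> inv=[5 6 7]
Step 3: demand=4,sold=4 ship[1->2]=4 ship[0->1]=3 prod=4 -> inv=[6 5 7]
Step 4: demand=4,sold=4 ship[1->2]=4 ship[0->1]=3 prod=4 -> inv=[7 4 7]
Step 5: demand=4,sold=4 ship[1->2]=4 ship[0->1]=3 prod=4 -> inv=[8 3 7]
Step 6: demand=4,sold=4 ship[1->2]=3 ship[0->1]=3 prod=4 -> inv=[9 3 6]
Step 7: demand=4,sold=4 ship[1->2]=3 ship[0->1]=3 prod=4 -> inv=[10 3 5]
Step 8: demand=4,sold=4 ship[1->2]=3 ship[0->1]=3 prod=4 -> inv=[11 3 4]

11 3 4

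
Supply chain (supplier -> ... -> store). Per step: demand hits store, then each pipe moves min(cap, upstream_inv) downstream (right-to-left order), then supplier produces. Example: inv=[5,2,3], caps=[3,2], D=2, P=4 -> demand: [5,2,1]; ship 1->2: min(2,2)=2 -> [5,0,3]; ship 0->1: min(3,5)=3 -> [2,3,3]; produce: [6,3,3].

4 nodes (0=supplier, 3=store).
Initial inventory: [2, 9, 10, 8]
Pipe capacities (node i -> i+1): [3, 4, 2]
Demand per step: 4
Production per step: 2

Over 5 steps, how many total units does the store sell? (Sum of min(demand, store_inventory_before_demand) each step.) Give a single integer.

Step 1: sold=4 (running total=4) -> [2 7 12 6]
Step 2: sold=4 (running total=8) -> [2 5 14 4]
Step 3: sold=4 (running total=12) -> [2 3 16 2]
Step 4: sold=2 (running total=14) -> [2 2 17 2]
Step 5: sold=2 (running total=16) -> [2 2 17 2]

Answer: 16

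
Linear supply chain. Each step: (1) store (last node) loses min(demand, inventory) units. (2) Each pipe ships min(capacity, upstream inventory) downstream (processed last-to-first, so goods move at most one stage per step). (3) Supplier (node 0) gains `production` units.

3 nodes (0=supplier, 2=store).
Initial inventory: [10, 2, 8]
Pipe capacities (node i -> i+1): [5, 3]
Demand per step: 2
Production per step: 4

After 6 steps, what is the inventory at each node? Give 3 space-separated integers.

Step 1: demand=2,sold=2 ship[1->2]=2 ship[0->1]=5 prod=4 -> inv=[9 5 8]
Step 2: demand=2,sold=2 ship[1->2]=3 ship[0->1]=5 prod=4 -> inv=[8 7 9]
Step 3: demand=2,sold=2 ship[1->2]=3 ship[0->1]=5 prod=4 -> inv=[7 9 10]
Step 4: demand=2,sold=2 ship[1->2]=3 ship[0->1]=5 prod=4 -> inv=[6 11 11]
Step 5: demand=2,sold=2 ship[1->2]=3 ship[0->1]=5 prod=4 -> inv=[5 13 12]
Step 6: demand=2,sold=2 ship[1->2]=3 ship[0->1]=5 prod=4 -> inv=[4 15 13]

4 15 13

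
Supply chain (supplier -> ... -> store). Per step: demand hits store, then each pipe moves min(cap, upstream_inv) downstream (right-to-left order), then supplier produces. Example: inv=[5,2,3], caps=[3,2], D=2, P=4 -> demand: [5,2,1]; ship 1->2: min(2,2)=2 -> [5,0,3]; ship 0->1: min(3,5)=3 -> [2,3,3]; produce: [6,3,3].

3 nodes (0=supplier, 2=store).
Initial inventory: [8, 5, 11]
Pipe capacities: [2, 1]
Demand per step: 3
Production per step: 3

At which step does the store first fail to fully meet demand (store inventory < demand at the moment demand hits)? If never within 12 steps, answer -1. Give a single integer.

Step 1: demand=3,sold=3 ship[1->2]=1 ship[0->1]=2 prod=3 -> [9 6 9]
Step 2: demand=3,sold=3 ship[1->2]=1 ship[0->1]=2 prod=3 -> [10 7 7]
Step 3: demand=3,sold=3 ship[1->2]=1 ship[0->1]=2 prod=3 -> [11 8 5]
Step 4: demand=3,sold=3 ship[1->2]=1 ship[0->1]=2 prod=3 -> [12 9 3]
Step 5: demand=3,sold=3 ship[1->2]=1 ship[0->1]=2 prod=3 -> [13 10 1]
Step 6: demand=3,sold=1 ship[1->2]=1 ship[0->1]=2 prod=3 -> [14 11 1]
Step 7: demand=3,sold=1 ship[1->2]=1 ship[0->1]=2 prod=3 -> [15 12 1]
Step 8: demand=3,sold=1 ship[1->2]=1 ship[0->1]=2 prod=3 -> [16 13 1]
Step 9: demand=3,sold=1 ship[1->2]=1 ship[0->1]=2 prod=3 -> [17 14 1]
Step 10: demand=3,sold=1 ship[1->2]=1 ship[0->1]=2 prod=3 -> [18 15 1]
Step 11: demand=3,sold=1 ship[1->2]=1 ship[0->1]=2 prod=3 -> [19 16 1]
Step 12: demand=3,sold=1 ship[1->2]=1 ship[0->1]=2 prod=3 -> [20 17 1]
First stockout at step 6

6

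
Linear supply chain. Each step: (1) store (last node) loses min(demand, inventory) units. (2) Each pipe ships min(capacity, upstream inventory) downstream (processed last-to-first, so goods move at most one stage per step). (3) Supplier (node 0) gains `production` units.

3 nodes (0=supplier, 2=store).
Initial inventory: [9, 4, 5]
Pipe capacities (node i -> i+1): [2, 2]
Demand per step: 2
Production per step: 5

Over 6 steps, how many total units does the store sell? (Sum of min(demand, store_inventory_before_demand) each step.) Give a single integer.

Step 1: sold=2 (running total=2) -> [12 4 5]
Step 2: sold=2 (running total=4) -> [15 4 5]
Step 3: sold=2 (running total=6) -> [18 4 5]
Step 4: sold=2 (running total=8) -> [21 4 5]
Step 5: sold=2 (running total=10) -> [24 4 5]
Step 6: sold=2 (running total=12) -> [27 4 5]

Answer: 12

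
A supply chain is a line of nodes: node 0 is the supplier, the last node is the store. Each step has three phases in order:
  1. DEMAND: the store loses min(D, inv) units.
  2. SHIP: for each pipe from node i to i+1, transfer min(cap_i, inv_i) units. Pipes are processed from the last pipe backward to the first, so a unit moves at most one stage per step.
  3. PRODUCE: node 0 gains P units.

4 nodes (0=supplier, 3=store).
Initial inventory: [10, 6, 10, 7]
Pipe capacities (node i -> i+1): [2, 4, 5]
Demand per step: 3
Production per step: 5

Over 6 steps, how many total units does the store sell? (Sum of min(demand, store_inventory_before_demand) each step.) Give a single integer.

Answer: 18

Derivation:
Step 1: sold=3 (running total=3) -> [13 4 9 9]
Step 2: sold=3 (running total=6) -> [16 2 8 11]
Step 3: sold=3 (running total=9) -> [19 2 5 13]
Step 4: sold=3 (running total=12) -> [22 2 2 15]
Step 5: sold=3 (running total=15) -> [25 2 2 14]
Step 6: sold=3 (running total=18) -> [28 2 2 13]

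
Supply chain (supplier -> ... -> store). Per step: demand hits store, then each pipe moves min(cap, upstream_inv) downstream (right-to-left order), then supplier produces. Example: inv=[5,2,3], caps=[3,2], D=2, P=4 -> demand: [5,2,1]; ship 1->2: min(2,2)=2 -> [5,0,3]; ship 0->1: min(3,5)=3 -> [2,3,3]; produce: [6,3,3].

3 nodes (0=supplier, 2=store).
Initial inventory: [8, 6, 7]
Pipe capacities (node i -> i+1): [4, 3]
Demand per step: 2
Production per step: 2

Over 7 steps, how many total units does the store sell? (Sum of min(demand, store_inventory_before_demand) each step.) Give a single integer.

Step 1: sold=2 (running total=2) -> [6 7 8]
Step 2: sold=2 (running total=4) -> [4 8 9]
Step 3: sold=2 (running total=6) -> [2 9 10]
Step 4: sold=2 (running total=8) -> [2 8 11]
Step 5: sold=2 (running total=10) -> [2 7 12]
Step 6: sold=2 (running total=12) -> [2 6 13]
Step 7: sold=2 (running total=14) -> [2 5 14]

Answer: 14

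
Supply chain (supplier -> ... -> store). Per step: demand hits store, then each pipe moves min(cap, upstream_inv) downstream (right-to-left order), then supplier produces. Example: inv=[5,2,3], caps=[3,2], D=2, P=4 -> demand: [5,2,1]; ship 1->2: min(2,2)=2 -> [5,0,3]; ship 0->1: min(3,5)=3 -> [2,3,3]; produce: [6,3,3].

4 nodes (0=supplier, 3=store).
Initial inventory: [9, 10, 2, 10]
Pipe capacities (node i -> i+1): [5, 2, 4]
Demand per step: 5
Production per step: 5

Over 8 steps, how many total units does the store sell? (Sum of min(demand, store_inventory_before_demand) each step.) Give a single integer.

Step 1: sold=5 (running total=5) -> [9 13 2 7]
Step 2: sold=5 (running total=10) -> [9 16 2 4]
Step 3: sold=4 (running total=14) -> [9 19 2 2]
Step 4: sold=2 (running total=16) -> [9 22 2 2]
Step 5: sold=2 (running total=18) -> [9 25 2 2]
Step 6: sold=2 (running total=20) -> [9 28 2 2]
Step 7: sold=2 (running total=22) -> [9 31 2 2]
Step 8: sold=2 (running total=24) -> [9 34 2 2]

Answer: 24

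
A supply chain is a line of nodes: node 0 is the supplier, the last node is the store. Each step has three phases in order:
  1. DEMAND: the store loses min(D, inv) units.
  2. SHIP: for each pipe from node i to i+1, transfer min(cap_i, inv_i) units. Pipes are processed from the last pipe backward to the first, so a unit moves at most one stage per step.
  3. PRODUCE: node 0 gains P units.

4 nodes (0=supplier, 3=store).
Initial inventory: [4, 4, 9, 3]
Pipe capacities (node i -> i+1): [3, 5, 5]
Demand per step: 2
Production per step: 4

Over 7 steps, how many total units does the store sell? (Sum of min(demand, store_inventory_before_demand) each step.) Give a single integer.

Step 1: sold=2 (running total=2) -> [5 3 8 6]
Step 2: sold=2 (running total=4) -> [6 3 6 9]
Step 3: sold=2 (running total=6) -> [7 3 4 12]
Step 4: sold=2 (running total=8) -> [8 3 3 14]
Step 5: sold=2 (running total=10) -> [9 3 3 15]
Step 6: sold=2 (running total=12) -> [10 3 3 16]
Step 7: sold=2 (running total=14) -> [11 3 3 17]

Answer: 14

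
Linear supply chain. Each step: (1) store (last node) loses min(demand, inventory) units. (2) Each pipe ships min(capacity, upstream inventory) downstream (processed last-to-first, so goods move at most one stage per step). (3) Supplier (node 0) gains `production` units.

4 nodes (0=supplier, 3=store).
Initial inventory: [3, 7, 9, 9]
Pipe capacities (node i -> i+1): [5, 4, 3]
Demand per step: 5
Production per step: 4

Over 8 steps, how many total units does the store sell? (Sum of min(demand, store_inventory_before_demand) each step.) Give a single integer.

Step 1: sold=5 (running total=5) -> [4 6 10 7]
Step 2: sold=5 (running total=10) -> [4 6 11 5]
Step 3: sold=5 (running total=15) -> [4 6 12 3]
Step 4: sold=3 (running total=18) -> [4 6 13 3]
Step 5: sold=3 (running total=21) -> [4 6 14 3]
Step 6: sold=3 (running total=24) -> [4 6 15 3]
Step 7: sold=3 (running total=27) -> [4 6 16 3]
Step 8: sold=3 (running total=30) -> [4 6 17 3]

Answer: 30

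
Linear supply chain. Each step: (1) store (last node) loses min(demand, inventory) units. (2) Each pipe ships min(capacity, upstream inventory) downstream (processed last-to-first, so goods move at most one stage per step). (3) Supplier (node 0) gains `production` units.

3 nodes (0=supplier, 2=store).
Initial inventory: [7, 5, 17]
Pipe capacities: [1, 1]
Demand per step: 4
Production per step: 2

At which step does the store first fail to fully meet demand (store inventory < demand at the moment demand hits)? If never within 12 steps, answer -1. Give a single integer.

Step 1: demand=4,sold=4 ship[1->2]=1 ship[0->1]=1 prod=2 -> [8 5 14]
Step 2: demand=4,sold=4 ship[1->2]=1 ship[0->1]=1 prod=2 -> [9 5 11]
Step 3: demand=4,sold=4 ship[1->2]=1 ship[0->1]=1 prod=2 -> [10 5 8]
Step 4: demand=4,sold=4 ship[1->2]=1 ship[0->1]=1 prod=2 -> [11 5 5]
Step 5: demand=4,sold=4 ship[1->2]=1 ship[0->1]=1 prod=2 -> [12 5 2]
Step 6: demand=4,sold=2 ship[1->2]=1 ship[0->1]=1 prod=2 -> [13 5 1]
Step 7: demand=4,sold=1 ship[1->2]=1 ship[0->1]=1 prod=2 -> [14 5 1]
Step 8: demand=4,sold=1 ship[1->2]=1 ship[0->1]=1 prod=2 -> [15 5 1]
Step 9: demand=4,sold=1 ship[1->2]=1 ship[0->1]=1 prod=2 -> [16 5 1]
Step 10: demand=4,sold=1 ship[1->2]=1 ship[0->1]=1 prod=2 -> [17 5 1]
Step 11: demand=4,sold=1 ship[1->2]=1 ship[0->1]=1 prod=2 -> [18 5 1]
Step 12: demand=4,sold=1 ship[1->2]=1 ship[0->1]=1 prod=2 -> [19 5 1]
First stockout at step 6

6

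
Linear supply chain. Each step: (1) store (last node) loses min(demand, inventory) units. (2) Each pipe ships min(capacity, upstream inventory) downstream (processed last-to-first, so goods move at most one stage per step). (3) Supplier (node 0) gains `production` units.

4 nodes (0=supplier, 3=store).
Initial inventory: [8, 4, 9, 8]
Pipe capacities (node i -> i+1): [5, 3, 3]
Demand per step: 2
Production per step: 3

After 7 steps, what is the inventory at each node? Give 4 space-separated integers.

Step 1: demand=2,sold=2 ship[2->3]=3 ship[1->2]=3 ship[0->1]=5 prod=3 -> inv=[6 6 9 9]
Step 2: demand=2,sold=2 ship[2->3]=3 ship[1->2]=3 ship[0->1]=5 prod=3 -> inv=[4 8 9 10]
Step 3: demand=2,sold=2 ship[2->3]=3 ship[1->2]=3 ship[0->1]=4 prod=3 -> inv=[3 9 9 11]
Step 4: demand=2,sold=2 ship[2->3]=3 ship[1->2]=3 ship[0->1]=3 prod=3 -> inv=[3 9 9 12]
Step 5: demand=2,sold=2 ship[2->3]=3 ship[1->2]=3 ship[0->1]=3 prod=3 -> inv=[3 9 9 13]
Step 6: demand=2,sold=2 ship[2->3]=3 ship[1->2]=3 ship[0->1]=3 prod=3 -> inv=[3 9 9 14]
Step 7: demand=2,sold=2 ship[2->3]=3 ship[1->2]=3 ship[0->1]=3 prod=3 -> inv=[3 9 9 15]

3 9 9 15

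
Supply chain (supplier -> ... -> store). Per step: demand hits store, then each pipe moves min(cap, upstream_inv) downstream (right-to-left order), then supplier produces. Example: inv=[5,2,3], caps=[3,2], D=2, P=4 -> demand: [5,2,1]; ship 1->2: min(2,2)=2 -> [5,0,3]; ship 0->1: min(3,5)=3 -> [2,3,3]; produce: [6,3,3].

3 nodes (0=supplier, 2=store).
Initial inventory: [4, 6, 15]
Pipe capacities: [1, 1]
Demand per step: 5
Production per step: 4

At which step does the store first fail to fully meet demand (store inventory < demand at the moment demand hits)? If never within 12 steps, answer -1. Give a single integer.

Step 1: demand=5,sold=5 ship[1->2]=1 ship[0->1]=1 prod=4 -> [7 6 11]
Step 2: demand=5,sold=5 ship[1->2]=1 ship[0->1]=1 prod=4 -> [10 6 7]
Step 3: demand=5,sold=5 ship[1->2]=1 ship[0->1]=1 prod=4 -> [13 6 3]
Step 4: demand=5,sold=3 ship[1->2]=1 ship[0->1]=1 prod=4 -> [16 6 1]
Step 5: demand=5,sold=1 ship[1->2]=1 ship[0->1]=1 prod=4 -> [19 6 1]
Step 6: demand=5,sold=1 ship[1->2]=1 ship[0->1]=1 prod=4 -> [22 6 1]
Step 7: demand=5,sold=1 ship[1->2]=1 ship[0->1]=1 prod=4 -> [25 6 1]
Step 8: demand=5,sold=1 ship[1->2]=1 ship[0->1]=1 prod=4 -> [28 6 1]
Step 9: demand=5,sold=1 ship[1->2]=1 ship[0->1]=1 prod=4 -> [31 6 1]
Step 10: demand=5,sold=1 ship[1->2]=1 ship[0->1]=1 prod=4 -> [34 6 1]
Step 11: demand=5,sold=1 ship[1->2]=1 ship[0->1]=1 prod=4 -> [37 6 1]
Step 12: demand=5,sold=1 ship[1->2]=1 ship[0->1]=1 prod=4 -> [40 6 1]
First stockout at step 4

4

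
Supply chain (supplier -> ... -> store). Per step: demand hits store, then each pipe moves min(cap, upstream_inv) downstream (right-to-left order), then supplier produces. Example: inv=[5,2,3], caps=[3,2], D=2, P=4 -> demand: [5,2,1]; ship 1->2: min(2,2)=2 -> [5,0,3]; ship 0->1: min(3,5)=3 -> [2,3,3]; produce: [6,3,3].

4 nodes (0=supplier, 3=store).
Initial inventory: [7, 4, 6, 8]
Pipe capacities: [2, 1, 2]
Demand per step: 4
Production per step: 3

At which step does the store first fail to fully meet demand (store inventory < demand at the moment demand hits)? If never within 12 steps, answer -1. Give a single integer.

Step 1: demand=4,sold=4 ship[2->3]=2 ship[1->2]=1 ship[0->1]=2 prod=3 -> [8 5 5 6]
Step 2: demand=4,sold=4 ship[2->3]=2 ship[1->2]=1 ship[0->1]=2 prod=3 -> [9 6 4 4]
Step 3: demand=4,sold=4 ship[2->3]=2 ship[1->2]=1 ship[0->1]=2 prod=3 -> [10 7 3 2]
Step 4: demand=4,sold=2 ship[2->3]=2 ship[1->2]=1 ship[0->1]=2 prod=3 -> [11 8 2 2]
Step 5: demand=4,sold=2 ship[2->3]=2 ship[1->2]=1 ship[0->1]=2 prod=3 -> [12 9 1 2]
Step 6: demand=4,sold=2 ship[2->3]=1 ship[1->2]=1 ship[0->1]=2 prod=3 -> [13 10 1 1]
Step 7: demand=4,sold=1 ship[2->3]=1 ship[1->2]=1 ship[0->1]=2 prod=3 -> [14 11 1 1]
Step 8: demand=4,sold=1 ship[2->3]=1 ship[1->2]=1 ship[0->1]=2 prod=3 -> [15 12 1 1]
Step 9: demand=4,sold=1 ship[2->3]=1 ship[1->2]=1 ship[0->1]=2 prod=3 -> [16 13 1 1]
Step 10: demand=4,sold=1 ship[2->3]=1 ship[1->2]=1 ship[0->1]=2 prod=3 -> [17 14 1 1]
Step 11: demand=4,sold=1 ship[2->3]=1 ship[1->2]=1 ship[0->1]=2 prod=3 -> [18 15 1 1]
Step 12: demand=4,sold=1 ship[2->3]=1 ship[1->2]=1 ship[0->1]=2 prod=3 -> [19 16 1 1]
First stockout at step 4

4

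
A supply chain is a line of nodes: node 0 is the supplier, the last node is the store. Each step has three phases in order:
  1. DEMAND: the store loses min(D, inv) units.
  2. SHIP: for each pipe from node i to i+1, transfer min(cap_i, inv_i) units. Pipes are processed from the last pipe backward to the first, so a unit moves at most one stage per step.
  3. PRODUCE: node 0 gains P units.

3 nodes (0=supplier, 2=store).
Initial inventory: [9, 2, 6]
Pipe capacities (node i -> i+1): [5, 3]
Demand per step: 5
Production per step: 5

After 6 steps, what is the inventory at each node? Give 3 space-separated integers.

Step 1: demand=5,sold=5 ship[1->2]=2 ship[0->1]=5 prod=5 -> inv=[9 5 3]
Step 2: demand=5,sold=3 ship[1->2]=3 ship[0->1]=5 prod=5 -> inv=[9 7 3]
Step 3: demand=5,sold=3 ship[1->2]=3 ship[0->1]=5 prod=5 -> inv=[9 9 3]
Step 4: demand=5,sold=3 ship[1->2]=3 ship[0->1]=5 prod=5 -> inv=[9 11 3]
Step 5: demand=5,sold=3 ship[1->2]=3 ship[0->1]=5 prod=5 -> inv=[9 13 3]
Step 6: demand=5,sold=3 ship[1->2]=3 ship[0->1]=5 prod=5 -> inv=[9 15 3]

9 15 3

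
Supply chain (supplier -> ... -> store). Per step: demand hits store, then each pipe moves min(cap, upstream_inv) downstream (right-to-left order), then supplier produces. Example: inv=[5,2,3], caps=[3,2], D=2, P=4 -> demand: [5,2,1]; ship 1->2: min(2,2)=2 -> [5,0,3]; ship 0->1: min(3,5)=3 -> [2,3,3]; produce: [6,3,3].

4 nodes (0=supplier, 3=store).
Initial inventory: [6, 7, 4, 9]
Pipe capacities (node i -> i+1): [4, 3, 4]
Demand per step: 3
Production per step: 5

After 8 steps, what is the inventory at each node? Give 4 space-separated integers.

Step 1: demand=3,sold=3 ship[2->3]=4 ship[1->2]=3 ship[0->1]=4 prod=5 -> inv=[7 8 3 10]
Step 2: demand=3,sold=3 ship[2->3]=3 ship[1->2]=3 ship[0->1]=4 prod=5 -> inv=[8 9 3 10]
Step 3: demand=3,sold=3 ship[2->3]=3 ship[1->2]=3 ship[0->1]=4 prod=5 -> inv=[9 10 3 10]
Step 4: demand=3,sold=3 ship[2->3]=3 ship[1->2]=3 ship[0->1]=4 prod=5 -> inv=[10 11 3 10]
Step 5: demand=3,sold=3 ship[2->3]=3 ship[1->2]=3 ship[0->1]=4 prod=5 -> inv=[11 12 3 10]
Step 6: demand=3,sold=3 ship[2->3]=3 ship[1->2]=3 ship[0->1]=4 prod=5 -> inv=[12 13 3 10]
Step 7: demand=3,sold=3 ship[2->3]=3 ship[1->2]=3 ship[0->1]=4 prod=5 -> inv=[13 14 3 10]
Step 8: demand=3,sold=3 ship[2->3]=3 ship[1->2]=3 ship[0->1]=4 prod=5 -> inv=[14 15 3 10]

14 15 3 10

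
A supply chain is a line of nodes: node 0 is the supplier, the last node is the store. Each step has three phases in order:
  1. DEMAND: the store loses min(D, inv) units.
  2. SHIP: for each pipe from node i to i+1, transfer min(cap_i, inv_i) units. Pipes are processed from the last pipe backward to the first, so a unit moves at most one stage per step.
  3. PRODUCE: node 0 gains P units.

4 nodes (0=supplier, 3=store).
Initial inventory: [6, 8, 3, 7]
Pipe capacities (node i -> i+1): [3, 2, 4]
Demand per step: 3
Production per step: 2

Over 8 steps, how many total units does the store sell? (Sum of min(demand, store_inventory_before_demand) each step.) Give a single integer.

Step 1: sold=3 (running total=3) -> [5 9 2 7]
Step 2: sold=3 (running total=6) -> [4 10 2 6]
Step 3: sold=3 (running total=9) -> [3 11 2 5]
Step 4: sold=3 (running total=12) -> [2 12 2 4]
Step 5: sold=3 (running total=15) -> [2 12 2 3]
Step 6: sold=3 (running total=18) -> [2 12 2 2]
Step 7: sold=2 (running total=20) -> [2 12 2 2]
Step 8: sold=2 (running total=22) -> [2 12 2 2]

Answer: 22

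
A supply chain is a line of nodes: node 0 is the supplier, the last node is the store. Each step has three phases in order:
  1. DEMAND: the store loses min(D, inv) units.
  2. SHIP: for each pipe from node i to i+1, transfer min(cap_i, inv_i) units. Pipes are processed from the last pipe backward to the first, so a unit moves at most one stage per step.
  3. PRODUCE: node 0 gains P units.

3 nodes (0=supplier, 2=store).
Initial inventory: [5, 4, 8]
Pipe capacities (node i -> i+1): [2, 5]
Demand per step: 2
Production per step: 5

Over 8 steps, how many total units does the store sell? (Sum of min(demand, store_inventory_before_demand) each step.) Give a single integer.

Answer: 16

Derivation:
Step 1: sold=2 (running total=2) -> [8 2 10]
Step 2: sold=2 (running total=4) -> [11 2 10]
Step 3: sold=2 (running total=6) -> [14 2 10]
Step 4: sold=2 (running total=8) -> [17 2 10]
Step 5: sold=2 (running total=10) -> [20 2 10]
Step 6: sold=2 (running total=12) -> [23 2 10]
Step 7: sold=2 (running total=14) -> [26 2 10]
Step 8: sold=2 (running total=16) -> [29 2 10]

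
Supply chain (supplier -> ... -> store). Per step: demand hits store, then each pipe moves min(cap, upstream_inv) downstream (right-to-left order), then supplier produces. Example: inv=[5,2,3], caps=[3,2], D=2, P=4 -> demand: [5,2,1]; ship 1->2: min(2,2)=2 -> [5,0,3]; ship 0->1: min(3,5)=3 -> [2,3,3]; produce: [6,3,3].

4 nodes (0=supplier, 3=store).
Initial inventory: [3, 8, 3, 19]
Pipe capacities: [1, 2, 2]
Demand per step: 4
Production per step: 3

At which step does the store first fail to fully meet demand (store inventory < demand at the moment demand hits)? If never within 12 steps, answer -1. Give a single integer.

Step 1: demand=4,sold=4 ship[2->3]=2 ship[1->2]=2 ship[0->1]=1 prod=3 -> [5 7 3 17]
Step 2: demand=4,sold=4 ship[2->3]=2 ship[1->2]=2 ship[0->1]=1 prod=3 -> [7 6 3 15]
Step 3: demand=4,sold=4 ship[2->3]=2 ship[1->2]=2 ship[0->1]=1 prod=3 -> [9 5 3 13]
Step 4: demand=4,sold=4 ship[2->3]=2 ship[1->2]=2 ship[0->1]=1 prod=3 -> [11 4 3 11]
Step 5: demand=4,sold=4 ship[2->3]=2 ship[1->2]=2 ship[0->1]=1 prod=3 -> [13 3 3 9]
Step 6: demand=4,sold=4 ship[2->3]=2 ship[1->2]=2 ship[0->1]=1 prod=3 -> [15 2 3 7]
Step 7: demand=4,sold=4 ship[2->3]=2 ship[1->2]=2 ship[0->1]=1 prod=3 -> [17 1 3 5]
Step 8: demand=4,sold=4 ship[2->3]=2 ship[1->2]=1 ship[0->1]=1 prod=3 -> [19 1 2 3]
Step 9: demand=4,sold=3 ship[2->3]=2 ship[1->2]=1 ship[0->1]=1 prod=3 -> [21 1 1 2]
Step 10: demand=4,sold=2 ship[2->3]=1 ship[1->2]=1 ship[0->1]=1 prod=3 -> [23 1 1 1]
Step 11: demand=4,sold=1 ship[2->3]=1 ship[1->2]=1 ship[0->1]=1 prod=3 -> [25 1 1 1]
Step 12: demand=4,sold=1 ship[2->3]=1 ship[1->2]=1 ship[0->1]=1 prod=3 -> [27 1 1 1]
First stockout at step 9

9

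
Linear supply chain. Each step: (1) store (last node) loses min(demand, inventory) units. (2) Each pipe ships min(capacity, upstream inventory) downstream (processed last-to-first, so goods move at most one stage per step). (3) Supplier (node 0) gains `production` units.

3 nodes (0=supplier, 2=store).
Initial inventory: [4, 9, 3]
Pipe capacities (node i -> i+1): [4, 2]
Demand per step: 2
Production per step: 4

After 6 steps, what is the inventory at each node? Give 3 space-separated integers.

Step 1: demand=2,sold=2 ship[1->2]=2 ship[0->1]=4 prod=4 -> inv=[4 11 3]
Step 2: demand=2,sold=2 ship[1->2]=2 ship[0->1]=4 prod=4 -> inv=[4 13 3]
Step 3: demand=2,sold=2 ship[1->2]=2 ship[0->1]=4 prod=4 -> inv=[4 15 3]
Step 4: demand=2,sold=2 ship[1->2]=2 ship[0->1]=4 prod=4 -> inv=[4 17 3]
Step 5: demand=2,sold=2 ship[1->2]=2 ship[0->1]=4 prod=4 -> inv=[4 19 3]
Step 6: demand=2,sold=2 ship[1->2]=2 ship[0->1]=4 prod=4 -> inv=[4 21 3]

4 21 3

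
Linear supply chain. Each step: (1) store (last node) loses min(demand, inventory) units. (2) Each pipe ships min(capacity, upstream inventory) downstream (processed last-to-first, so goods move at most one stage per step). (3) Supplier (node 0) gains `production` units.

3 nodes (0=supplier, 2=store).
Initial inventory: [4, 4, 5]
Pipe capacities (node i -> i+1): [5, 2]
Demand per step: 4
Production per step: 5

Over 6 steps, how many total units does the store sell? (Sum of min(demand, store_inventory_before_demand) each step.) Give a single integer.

Answer: 15

Derivation:
Step 1: sold=4 (running total=4) -> [5 6 3]
Step 2: sold=3 (running total=7) -> [5 9 2]
Step 3: sold=2 (running total=9) -> [5 12 2]
Step 4: sold=2 (running total=11) -> [5 15 2]
Step 5: sold=2 (running total=13) -> [5 18 2]
Step 6: sold=2 (running total=15) -> [5 21 2]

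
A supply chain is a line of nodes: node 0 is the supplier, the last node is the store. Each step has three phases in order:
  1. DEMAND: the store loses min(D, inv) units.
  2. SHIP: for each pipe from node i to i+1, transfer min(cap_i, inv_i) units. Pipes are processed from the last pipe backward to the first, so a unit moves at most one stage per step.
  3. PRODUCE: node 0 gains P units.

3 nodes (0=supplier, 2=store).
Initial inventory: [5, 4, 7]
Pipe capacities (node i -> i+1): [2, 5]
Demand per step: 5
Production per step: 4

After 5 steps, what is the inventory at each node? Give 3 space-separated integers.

Step 1: demand=5,sold=5 ship[1->2]=4 ship[0->1]=2 prod=4 -> inv=[7 2 6]
Step 2: demand=5,sold=5 ship[1->2]=2 ship[0->1]=2 prod=4 -> inv=[9 2 3]
Step 3: demand=5,sold=3 ship[1->2]=2 ship[0->1]=2 prod=4 -> inv=[11 2 2]
Step 4: demand=5,sold=2 ship[1->2]=2 ship[0->1]=2 prod=4 -> inv=[13 2 2]
Step 5: demand=5,sold=2 ship[1->2]=2 ship[0->1]=2 prod=4 -> inv=[15 2 2]

15 2 2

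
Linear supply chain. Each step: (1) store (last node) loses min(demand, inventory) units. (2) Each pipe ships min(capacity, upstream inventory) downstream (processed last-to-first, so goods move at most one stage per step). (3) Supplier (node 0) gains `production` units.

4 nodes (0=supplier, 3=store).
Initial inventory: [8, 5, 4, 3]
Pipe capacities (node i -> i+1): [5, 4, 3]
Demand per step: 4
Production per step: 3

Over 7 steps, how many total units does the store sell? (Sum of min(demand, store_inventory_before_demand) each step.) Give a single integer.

Step 1: sold=3 (running total=3) -> [6 6 5 3]
Step 2: sold=3 (running total=6) -> [4 7 6 3]
Step 3: sold=3 (running total=9) -> [3 7 7 3]
Step 4: sold=3 (running total=12) -> [3 6 8 3]
Step 5: sold=3 (running total=15) -> [3 5 9 3]
Step 6: sold=3 (running total=18) -> [3 4 10 3]
Step 7: sold=3 (running total=21) -> [3 3 11 3]

Answer: 21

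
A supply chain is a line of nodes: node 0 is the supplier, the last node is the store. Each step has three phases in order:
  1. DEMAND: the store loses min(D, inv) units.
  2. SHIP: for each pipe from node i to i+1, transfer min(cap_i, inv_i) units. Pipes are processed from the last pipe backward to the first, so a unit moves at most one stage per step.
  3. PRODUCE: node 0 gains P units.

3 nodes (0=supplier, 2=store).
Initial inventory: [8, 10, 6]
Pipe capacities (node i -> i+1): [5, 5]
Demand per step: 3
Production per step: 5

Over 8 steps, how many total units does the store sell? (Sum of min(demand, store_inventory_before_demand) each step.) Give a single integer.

Step 1: sold=3 (running total=3) -> [8 10 8]
Step 2: sold=3 (running total=6) -> [8 10 10]
Step 3: sold=3 (running total=9) -> [8 10 12]
Step 4: sold=3 (running total=12) -> [8 10 14]
Step 5: sold=3 (running total=15) -> [8 10 16]
Step 6: sold=3 (running total=18) -> [8 10 18]
Step 7: sold=3 (running total=21) -> [8 10 20]
Step 8: sold=3 (running total=24) -> [8 10 22]

Answer: 24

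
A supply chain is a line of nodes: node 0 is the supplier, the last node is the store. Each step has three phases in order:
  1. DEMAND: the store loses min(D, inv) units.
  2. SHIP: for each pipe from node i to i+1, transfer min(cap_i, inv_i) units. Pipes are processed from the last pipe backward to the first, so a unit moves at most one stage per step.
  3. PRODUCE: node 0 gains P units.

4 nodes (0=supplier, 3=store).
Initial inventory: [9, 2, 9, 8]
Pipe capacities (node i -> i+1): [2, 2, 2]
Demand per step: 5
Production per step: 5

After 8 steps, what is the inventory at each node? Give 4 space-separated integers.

Step 1: demand=5,sold=5 ship[2->3]=2 ship[1->2]=2 ship[0->1]=2 prod=5 -> inv=[12 2 9 5]
Step 2: demand=5,sold=5 ship[2->3]=2 ship[1->2]=2 ship[0->1]=2 prod=5 -> inv=[15 2 9 2]
Step 3: demand=5,sold=2 ship[2->3]=2 ship[1->2]=2 ship[0->1]=2 prod=5 -> inv=[18 2 9 2]
Step 4: demand=5,sold=2 ship[2->3]=2 ship[1->2]=2 ship[0->1]=2 prod=5 -> inv=[21 2 9 2]
Step 5: demand=5,sold=2 ship[2->3]=2 ship[1->2]=2 ship[0->1]=2 prod=5 -> inv=[24 2 9 2]
Step 6: demand=5,sold=2 ship[2->3]=2 ship[1->2]=2 ship[0->1]=2 prod=5 -> inv=[27 2 9 2]
Step 7: demand=5,sold=2 ship[2->3]=2 ship[1->2]=2 ship[0->1]=2 prod=5 -> inv=[30 2 9 2]
Step 8: demand=5,sold=2 ship[2->3]=2 ship[1->2]=2 ship[0->1]=2 prod=5 -> inv=[33 2 9 2]

33 2 9 2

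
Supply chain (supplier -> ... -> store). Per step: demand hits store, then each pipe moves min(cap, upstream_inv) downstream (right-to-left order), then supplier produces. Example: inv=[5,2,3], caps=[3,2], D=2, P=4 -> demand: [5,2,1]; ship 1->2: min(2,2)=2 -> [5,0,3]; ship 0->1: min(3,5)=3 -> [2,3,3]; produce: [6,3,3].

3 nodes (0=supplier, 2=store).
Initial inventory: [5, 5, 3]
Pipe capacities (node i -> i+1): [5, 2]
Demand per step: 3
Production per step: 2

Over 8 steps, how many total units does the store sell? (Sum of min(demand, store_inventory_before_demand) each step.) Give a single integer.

Step 1: sold=3 (running total=3) -> [2 8 2]
Step 2: sold=2 (running total=5) -> [2 8 2]
Step 3: sold=2 (running total=7) -> [2 8 2]
Step 4: sold=2 (running total=9) -> [2 8 2]
Step 5: sold=2 (running total=11) -> [2 8 2]
Step 6: sold=2 (running total=13) -> [2 8 2]
Step 7: sold=2 (running total=15) -> [2 8 2]
Step 8: sold=2 (running total=17) -> [2 8 2]

Answer: 17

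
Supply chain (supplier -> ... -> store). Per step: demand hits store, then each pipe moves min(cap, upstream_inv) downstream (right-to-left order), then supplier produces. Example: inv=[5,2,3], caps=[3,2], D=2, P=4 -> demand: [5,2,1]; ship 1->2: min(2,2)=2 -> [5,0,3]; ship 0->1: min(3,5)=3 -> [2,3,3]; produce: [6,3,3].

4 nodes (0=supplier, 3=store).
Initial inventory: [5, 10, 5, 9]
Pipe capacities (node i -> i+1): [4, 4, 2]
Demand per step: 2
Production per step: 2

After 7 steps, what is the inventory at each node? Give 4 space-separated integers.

Step 1: demand=2,sold=2 ship[2->3]=2 ship[1->2]=4 ship[0->1]=4 prod=2 -> inv=[3 10 7 9]
Step 2: demand=2,sold=2 ship[2->3]=2 ship[1->2]=4 ship[0->1]=3 prod=2 -> inv=[2 9 9 9]
Step 3: demand=2,sold=2 ship[2->3]=2 ship[1->2]=4 ship[0->1]=2 prod=2 -> inv=[2 7 11 9]
Step 4: demand=2,sold=2 ship[2->3]=2 ship[1->2]=4 ship[0->1]=2 prod=2 -> inv=[2 5 13 9]
Step 5: demand=2,sold=2 ship[2->3]=2 ship[1->2]=4 ship[0->1]=2 prod=2 -> inv=[2 3 15 9]
Step 6: demand=2,sold=2 ship[2->3]=2 ship[1->2]=3 ship[0->1]=2 prod=2 -> inv=[2 2 16 9]
Step 7: demand=2,sold=2 ship[2->3]=2 ship[1->2]=2 ship[0->1]=2 prod=2 -> inv=[2 2 16 9]

2 2 16 9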